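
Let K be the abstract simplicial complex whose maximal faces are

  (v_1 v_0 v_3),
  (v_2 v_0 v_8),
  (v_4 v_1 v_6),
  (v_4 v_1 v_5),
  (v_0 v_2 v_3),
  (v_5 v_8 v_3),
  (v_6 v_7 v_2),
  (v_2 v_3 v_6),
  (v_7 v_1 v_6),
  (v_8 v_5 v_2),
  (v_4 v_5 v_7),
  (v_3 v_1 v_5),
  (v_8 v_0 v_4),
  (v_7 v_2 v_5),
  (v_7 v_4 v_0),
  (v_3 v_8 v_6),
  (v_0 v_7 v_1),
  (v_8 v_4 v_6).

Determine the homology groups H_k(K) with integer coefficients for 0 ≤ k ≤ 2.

K has 9 vertices, 27 edges, 18 triangles.
rank ∂_0 = 0, rank ∂_1 = 8 ⇒ b_0 = 9 − 0 − 8 = 1; all invariant factors of ∂_1 are 1 so no torsion. So H_0 ≅ Z.
rank ∂_1 = 8, rank ∂_2 = 18 ⇒ b_1 = 27 − 8 − 18 = 1; ∂_2 has invariant factor(s) [2] giving torsion. So H_1 ≅ Z × Z/2.
rank ∂_2 = 18, rank ∂_3 = 0 ⇒ b_2 = 18 − 18 − 0 = 0. So H_2 ≅ 0.

H_0 = Z,  H_1 = Z × Z/2,  H_2 = 0.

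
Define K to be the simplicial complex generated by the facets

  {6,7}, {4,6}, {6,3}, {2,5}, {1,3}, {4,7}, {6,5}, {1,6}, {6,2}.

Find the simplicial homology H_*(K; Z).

H_0 ≅ Z,  H_1 ≅ Z^3.

We work with the vertex ordering 1 < 2 < 3 < 4 < 5 < 6 < 7. The simplices of K, each written with vertices in increasing order, are:

  0-simplices (7): [1], [2], [3], [4], [5], [6], [7]
  1-simplices (9): [1,3], [1,6], [2,5], [2,6], [3,6], [4,6], [4,7], [5,6], [6,7]

Hence C_0 ≅ Z^7, C_1 ≅ Z^9.

The boundary map ∂_1: C_1 → C_0 sends each edge [p,q] (with p < q) to q − p. For instance
  ∂[6,7] = [7] − [6].
The 7×9 boundary matrix has rank 6 and Smith normal form diag(1,1,1,1,1,1).

Reading off H_k = ker ∂_k / im ∂_{k+1}:

  H_0: rank C_0 − rank ∂_1 = 7 − 6 = 1, and the invariant factors of ∂_1 are all 1, so H_0 ≅ Z.
  H_1: rank ker ∂_1 − rank ∂_2 = (9 − 6) − 0 = 3, and there is no ∂_2, so H_1 ≅ Z^3.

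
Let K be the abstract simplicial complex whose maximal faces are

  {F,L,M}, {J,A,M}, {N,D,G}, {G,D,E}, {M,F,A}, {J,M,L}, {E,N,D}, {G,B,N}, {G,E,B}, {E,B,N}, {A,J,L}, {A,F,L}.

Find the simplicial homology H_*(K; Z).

Take the total order A < B < D < E < F < G < J < L < M < N on the vertex set. Then K (dimension 2) consists of the simplices:

  0-simplices (10): A, B, D, E, F, G, J, L, M, N
  1-simplices (18): AF, AJ, AL, AM, BE, BG, BN, DE, DG, DN, EG, EN, FL, FM, GN, JL, JM, LM
  2-simplices (12): AFL, AFM, AJL, AJM, BEG, BEN, BGN, DEG, DEN, DGN, FLM, JLM

giving chain groups C_0 ≅ Z^10, C_1 ≅ Z^18, C_2 ≅ Z^12.

The boundary map ∂_1: C_1 → C_0 maps an edge to its endpoints' difference, ∂[p,q] = q − p. For instance
  ∂BG = G − B.
The 10×18 boundary matrix has rank 8 and Smith normal form diag(1,1,1,1,1,1,1,1).

Boundary ∂_2: C_2 → C_1 maps a triangle to the signed sum of its edges. For instance
  ∂BEN = EN − BN + BE,
  ∂AFL = FL − AL + AF.
This gives a 18×12 integer matrix of rank 10; reducing to Smith normal form yields diagonal entries (1,1,1,1,1,1,1,1,1,1).

Now H_k = ker ∂_k / im ∂_{k+1}, so:

  H_0: rank C_0 − rank ∂_1 = 10 − 8 = 2, and the invariant factors of ∂_1 are all 1, so H_0 ≅ Z^2.
  H_1: rank ker ∂_1 − rank ∂_2 = (18 − 8) − 10 = 0, and the invariant factors of ∂_2 are all 1, so H_1 ≅ 0.
  H_2: rank ker ∂_2 − rank ∂_3 = (12 − 10) − 0 = 2, and there is no ∂_3, so H_2 ≅ Z^2.

H_0 = Z^2,  H_1 = 0,  H_2 = Z^2.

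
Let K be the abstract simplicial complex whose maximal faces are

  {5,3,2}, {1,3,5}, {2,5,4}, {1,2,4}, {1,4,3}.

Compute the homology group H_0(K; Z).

Order the vertices as 1 < 2 < 3 < 4 < 5. Listing each simplex with vertices in this order, K has dimension 2 with simplices:

  0-simplices (5): [1], [2], [3], [4], [5]
  1-simplices (10): [1,2], [1,3], [1,4], [1,5], [2,3], [2,4], [2,5], [3,4], [3,5], [4,5]
  2-simplices (5): [1,2,4], [1,3,4], [1,3,5], [2,3,5], [2,4,5]

giving chain groups C_0 ≅ Z^5, C_1 ≅ Z^10, C_2 ≅ Z^5.

Boundary ∂_1: C_1 → C_0 is given by ∂[p,q] = [q] − [p]. For instance
  ∂[1,3] = [3] − [1].
This gives a 5×10 integer matrix of rank 4; reducing to Smith normal form yields diagonal entries (1,1,1,1).

The boundary map ∂_2: C_2 → C_1 acts by ∂[p,q,r] = [q,r] − [p,r] + [p,q]. For instance
  ∂[2,3,5] = [3,5] − [2,5] + [2,3],
  ∂[1,3,5] = [3,5] − [1,5] + [1,3].
The 10×5 boundary matrix has rank 5 and Smith normal form diag(1,1,1,1,1).

From H_k ≅ ker(∂_k) / im(∂_{k+1}) we obtain:

  H_0: rank C_0 − rank ∂_1 = 5 − 4 = 1, and the invariant factors of ∂_1 are all 1, so H_0 ≅ Z.

H_0 ≅ Z.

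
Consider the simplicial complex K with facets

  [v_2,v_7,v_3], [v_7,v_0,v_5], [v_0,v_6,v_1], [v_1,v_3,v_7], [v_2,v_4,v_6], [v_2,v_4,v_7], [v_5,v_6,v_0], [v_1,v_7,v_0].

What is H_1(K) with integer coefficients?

Take the total order v_0 < v_1 < v_2 < v_3 < v_4 < v_5 < v_6 < v_7 on the vertex set. Then K (dimension 2) consists of the simplices:

  0-simplices (8): [v_0], [v_1], [v_2], [v_3], [v_4], [v_5], [v_6], [v_7]
  1-simplices (16): (16 of them)
  2-simplices (8): [v_0,v_1,v_6], [v_0,v_1,v_7], [v_0,v_5,v_6], [v_0,v_5,v_7], [v_1,v_3,v_7], [v_2,v_3,v_7], [v_2,v_4,v_6], [v_2,v_4,v_7]

giving chain groups C_0 ≅ Z^8, C_1 ≅ Z^16, C_2 ≅ Z^8.

The boundary map ∂_1: C_1 → C_0 maps an edge to its endpoints' difference, ∂[p,q] = q − p. For instance
  ∂[v_2,v_4] = [v_4] − [v_2].
As a 8×16 matrix over Z this has rank 7, with invariant factors (1,1,1,1,1,1,1).

∂_2: C_2 → C_1 maps a triangle to the signed sum of its edges. For instance
  ∂[v_0,v_1,v_6] = [v_1,v_6] − [v_0,v_6] + [v_0,v_1],
  ∂[v_2,v_4,v_6] = [v_4,v_6] − [v_2,v_6] + [v_2,v_4].
The 16×8 boundary matrix has rank 8 and Smith normal form diag(1,1,1,1,1,1,1,1).

Reading off H_k = ker ∂_k / im ∂_{k+1}:

  H_1: rank ker ∂_1 − rank ∂_2 = (16 − 7) − 8 = 1, and the invariant factors of ∂_2 are all 1, so H_1 = Z.

H_1 = Z.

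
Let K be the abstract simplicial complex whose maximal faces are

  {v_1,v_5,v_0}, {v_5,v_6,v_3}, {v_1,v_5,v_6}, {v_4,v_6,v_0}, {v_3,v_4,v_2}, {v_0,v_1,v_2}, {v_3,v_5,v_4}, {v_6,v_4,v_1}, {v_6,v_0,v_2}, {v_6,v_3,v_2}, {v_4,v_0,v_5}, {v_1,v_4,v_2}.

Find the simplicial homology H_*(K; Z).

Take the total order v_0 < v_1 < v_2 < v_3 < v_4 < v_5 < v_6 on the vertex set. Then K (dimension 2) consists of the simplices:

  0-simplices (7): [v_0], [v_1], [v_2], [v_3], [v_4], [v_5], [v_6]
  1-simplices (18): (18 of them)
  2-simplices (12): (12 of them)

giving chain groups C_0 ≅ Z^7, C_1 ≅ Z^18, C_2 ≅ Z^12.

Boundary ∂_1: C_1 → C_0 maps an edge to its endpoints' difference, ∂[p,q] = q − p.
This gives a 7×18 integer matrix of rank 6; reducing to Smith normal form yields diagonal entries (1,1,1,1,1,1).

Boundary ∂_2: C_2 → C_1 acts by ∂[p,q,r] = [q,r] − [p,r] + [p,q]. For instance
  ∂[v_0,v_1,v_2] = [v_1,v_2] − [v_0,v_2] + [v_0,v_1],
  ∂[v_3,v_4,v_5] = [v_4,v_5] − [v_3,v_5] + [v_3,v_4].
As a 18×12 matrix over Z this has rank 12, with invariant factors (1,1,1,1,1,1,1,1,1,1,1,2).

Computing H_k = (kernel of ∂_k) / (image of ∂_{k+1}):

  H_0: rank C_0 − rank ∂_1 = 7 − 6 = 1, and the invariant factors of ∂_1 are all 1, so H_0 = Z.
  H_1: rank ker ∂_1 − rank ∂_2 = (18 − 6) − 12 = 0, and ∂_2 has invariant factor 2 > 1, so H_1 = Z_2.
  H_2: rank ker ∂_2 − rank ∂_3 = (12 − 12) − 0 = 0, and there is no ∂_3, so H_2 = 0.

(K is a triangulation of the real projective plane RP^2.)

H_0 = Z,  H_1 = Z_2,  H_2 = 0.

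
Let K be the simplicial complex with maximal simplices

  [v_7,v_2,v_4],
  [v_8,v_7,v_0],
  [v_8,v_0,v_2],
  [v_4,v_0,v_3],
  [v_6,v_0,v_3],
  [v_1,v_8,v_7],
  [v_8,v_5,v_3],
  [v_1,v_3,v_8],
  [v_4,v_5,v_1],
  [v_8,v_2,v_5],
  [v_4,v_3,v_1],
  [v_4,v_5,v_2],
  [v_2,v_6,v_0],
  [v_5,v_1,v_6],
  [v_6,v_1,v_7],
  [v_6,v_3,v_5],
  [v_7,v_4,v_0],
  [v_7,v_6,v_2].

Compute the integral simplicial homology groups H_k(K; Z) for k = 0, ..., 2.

Take the total order v_0 < v_1 < v_2 < v_3 < v_4 < v_5 < v_6 < v_7 < v_8 on the vertex set. Then K (dimension 2) consists of the simplices:

  0-simplices (9): [v_0], [v_1], [v_2], [v_3], [v_4], [v_5], [v_6], [v_7], [v_8]
  1-simplices (27): (27 of them)
  2-simplices (18): (18 of them)

giving chain groups C_0 ≅ Z^9, C_1 ≅ Z^27, C_2 ≅ Z^18.

∂_1: C_1 → C_0 maps an edge to its endpoints' difference, ∂[p,q] = q − p. For instance
  ∂[v_5,v_6] = [v_6] − [v_5].
The 9×27 boundary matrix has rank 8 and Smith normal form diag(1,1,1,1,1,1,1,1).

Boundary ∂_2: C_2 → C_1 maps a triangle to the signed sum of its edges. For instance
  ∂[v_3,v_5,v_6] = [v_5,v_6] − [v_3,v_6] + [v_3,v_5],
  ∂[v_0,v_2,v_6] = [v_2,v_6] − [v_0,v_6] + [v_0,v_2].
The resulting 27×18 matrix has rank 18, and its Smith normal form has invariant factors (1,1,1,1,1,1,1,1,1,1,1,1,1,1,1,1,1,2).

From H_k ≅ ker(∂_k) / im(∂_{k+1}) we obtain:

  H_0: rank C_0 − rank ∂_1 = 9 − 8 = 1, and the invariant factors of ∂_1 are all 1, so H_0 ≅ Z.
  H_1: rank ker ∂_1 − rank ∂_2 = (27 − 8) − 18 = 1, and ∂_2 has invariant factor 2 > 1, so H_1 ≅ Z ⊕ Z/2Z.
  H_2: rank ker ∂_2 − rank ∂_3 = (18 − 18) − 0 = 0, and there is no ∂_3, so H_2 ≅ 0.

H_0 ≅ Z,  H_1 ≅ Z ⊕ Z/2Z,  H_2 = 0.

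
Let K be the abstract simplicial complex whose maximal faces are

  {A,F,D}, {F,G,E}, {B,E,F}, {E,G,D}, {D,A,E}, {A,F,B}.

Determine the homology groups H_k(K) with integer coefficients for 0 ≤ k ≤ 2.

Order the vertices as A < B < D < E < F < G. Listing each simplex with vertices in this order, K has dimension 2 with simplices:

  0-simplices (6): A, B, D, E, F, G
  1-simplices (12): AB, AD, AE, AF, BE, BF, DE, DF, DG, EF, EG, FG
  2-simplices (6): ABF, ADE, ADF, BEF, DEG, EFG

so the chain groups are C_0 ≅ Z^6, C_1 ≅ Z^12, C_2 ≅ Z^6.

∂_1: C_1 → C_0 is given by ∂[p,q] = [q] − [p]. For instance
  ∂AE = E − A.
The resulting 6×12 matrix has rank 5, and its Smith normal form has invariant factors (1,1,1,1,1).

Boundary ∂_2: C_2 → C_1 sends each 2-simplex [p,q,r] to [q,r] − [p,r] + [p,q]. For instance
  ∂ADF = DF − AF + AD,
  ∂ABF = BF − AF + AB.
This gives a 12×6 integer matrix of rank 6; reducing to Smith normal form yields diagonal entries (1,1,1,1,1,1).

Reading off H_k = ker ∂_k / im ∂_{k+1}:

  H_0: rank C_0 − rank ∂_1 = 6 − 5 = 1, and the invariant factors of ∂_1 are all 1, so H_0 ≅ Z.
  H_1: rank ker ∂_1 − rank ∂_2 = (12 − 5) − 6 = 1, and the invariant factors of ∂_2 are all 1, so H_1 ≅ Z.
  H_2: rank ker ∂_2 − rank ∂_3 = (6 − 6) − 0 = 0, and there is no ∂_3, so H_2 ≅ 0.

H_0 = Z,  H_1 = Z,  H_2 = 0.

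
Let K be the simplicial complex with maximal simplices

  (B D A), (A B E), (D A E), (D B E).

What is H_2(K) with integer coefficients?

We work with the vertex ordering A < B < D < E. The simplices of K, each written with vertices in increasing order, are:

  0-simplices (4): A, B, D, E
  1-simplices (6): AB, AD, AE, BD, BE, DE
  2-simplices (4): ABD, ABE, ADE, BDE

giving chain groups C_0 ≅ Z^4, C_1 ≅ Z^6, C_2 ≅ Z^4.

Boundary ∂_1: C_1 → C_0 sends each edge [p,q] (with p < q) to q − p. For instance
  ∂AD = D − A.
The 4×6 boundary matrix has rank 3 and Smith normal form diag(1,1,1).

Boundary ∂_2: C_2 → C_1 maps a triangle to the signed sum of its edges. For instance
  ∂ABD = BD − AD + AB,
  ∂BDE = DE − BE + BD.
This gives a 6×4 integer matrix of rank 3; reducing to Smith normal form yields diagonal entries (1,1,1).

Now H_k = ker ∂_k / im ∂_{k+1}, so:

  H_2: rank ker ∂_2 − rank ∂_3 = (4 − 3) − 0 = 1, and there is no ∂_3, so H_2 = Z.

(K is a triangulation of the 2-sphere S^2.)

H_2 = Z.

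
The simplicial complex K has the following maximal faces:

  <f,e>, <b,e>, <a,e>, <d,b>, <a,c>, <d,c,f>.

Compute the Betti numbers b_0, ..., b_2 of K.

b_0 = 1, b_1 = 2, b_2 = 0.

Fix the vertex order a < b < c < d < e < f and write every simplex with vertices in increasing order. Then dim K = 2 and the simplices of K are:

  0-simplices (6): a, b, c, d, e, f
  1-simplices (8): ac, ae, bd, be, cd, cf, df, ef
  2-simplices (1): cdf

so the chain groups are C_0 ≅ Z^6, C_1 ≅ Z^8, C_2 ≅ Z^1.

Boundary ∂_1: C_1 → C_0 sends each edge [p,q] (with p < q) to q − p.
The 6×8 boundary matrix has rank 5 and Smith normal form diag(1,1,1,1,1).

∂_2: C_2 → C_1 maps a triangle to the signed sum of its edges. For instance
  ∂cdf = df − cf + cd.
As a 8×1 matrix over Z this has rank 1, with invariant factors (1).

Now H_k = ker ∂_k / im ∂_{k+1}, so:

  H_0: rank C_0 − rank ∂_1 = 6 − 5 = 1, and the invariant factors of ∂_1 are all 1, so H_0 = Z.
  H_1: rank ker ∂_1 − rank ∂_2 = (8 − 5) − 1 = 2, and the invariant factors of ∂_2 are all 1, so H_1 = Z^2.
  H_2: rank ker ∂_2 − rank ∂_3 = (1 − 1) − 0 = 0, and there is no ∂_3, so H_2 = 0.

Hence the Betti numbers are b_0 = 1, b_1 = 2, b_2 = 0.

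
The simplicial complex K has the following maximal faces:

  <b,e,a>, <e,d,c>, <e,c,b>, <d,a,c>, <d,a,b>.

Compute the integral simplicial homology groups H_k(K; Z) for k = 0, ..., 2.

Order the vertices as a < b < c < d < e. Listing each simplex with vertices in this order, K has dimension 2 with simplices:

  0-simplices (5): a, b, c, d, e
  1-simplices (10): ab, ac, ad, ae, bc, bd, be, cd, ce, de
  2-simplices (5): abd, abe, acd, bce, cde

giving chain groups C_0 ≅ Z^5, C_1 ≅ Z^10, C_2 ≅ Z^5.

∂_1: C_1 → C_0 sends each edge [p,q] (with p < q) to q − p.
The 5×10 boundary matrix has rank 4 and Smith normal form diag(1,1,1,1).

Boundary ∂_2: C_2 → C_1 sends each 2-simplex [p,q,r] to [q,r] − [p,r] + [p,q]. For instance
  ∂bce = ce − be + bc,
  ∂abd = bd − ad + ab.
The resulting 10×5 matrix has rank 5, and its Smith normal form has invariant factors (1,1,1,1,1).

Computing H_k = (kernel of ∂_k) / (image of ∂_{k+1}):

  H_0: rank C_0 − rank ∂_1 = 5 − 4 = 1, and the invariant factors of ∂_1 are all 1, so H_0 ≅ Z.
  H_1: rank ker ∂_1 − rank ∂_2 = (10 − 4) − 5 = 1, and the invariant factors of ∂_2 are all 1, so H_1 ≅ Z.
  H_2: rank ker ∂_2 − rank ∂_3 = (5 − 5) − 0 = 0, and there is no ∂_3, so H_2 ≅ 0.

As a check, the Euler characteristic is 5 − 10 + 5 = 0, which agrees with 1 − 1 + 0 = 0.
(K is a triangulation of the Möbius band.)

H_0 ≅ Z,  H_1 ≅ Z,  H_2 = 0.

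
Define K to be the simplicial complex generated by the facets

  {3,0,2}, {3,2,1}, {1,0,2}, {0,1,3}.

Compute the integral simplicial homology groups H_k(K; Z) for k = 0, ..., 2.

H_0 = Z,  H_1 = 0,  H_2 = Z.

Order the vertices as 0 < 1 < 2 < 3. Listing each simplex with vertices in this order, K has dimension 2 with simplices:

  0-simplices (4): [0], [1], [2], [3]
  1-simplices (6): [0,1], [0,2], [0,3], [1,2], [1,3], [2,3]
  2-simplices (4): [0,1,2], [0,1,3], [0,2,3], [1,2,3]

giving chain groups C_0 ≅ Z^4, C_1 ≅ Z^6, C_2 ≅ Z^4.

∂_1: C_1 → C_0 sends each edge [p,q] (with p < q) to q − p. For instance
  ∂[0,3] = [3] − [0].
This gives a 4×6 integer matrix of rank 3; reducing to Smith normal form yields diagonal entries (1,1,1).

Boundary ∂_2: C_2 → C_1 acts by ∂[p,q,r] = [q,r] − [p,r] + [p,q]. For instance
  ∂[0,1,2] = [1,2] − [0,2] + [0,1],
  ∂[0,1,3] = [1,3] − [0,3] + [0,1].
The resulting 6×4 matrix has rank 3, and its Smith normal form has invariant factors (1,1,1).

From H_k ≅ ker(∂_k) / im(∂_{k+1}) we obtain:

  H_0: rank C_0 − rank ∂_1 = 4 − 3 = 1, and the invariant factors of ∂_1 are all 1, so H_0 = Z.
  H_1: rank ker ∂_1 − rank ∂_2 = (6 − 3) − 3 = 0, and the invariant factors of ∂_2 are all 1, so H_1 = 0.
  H_2: rank ker ∂_2 − rank ∂_3 = (4 − 3) − 0 = 1, and there is no ∂_3, so H_2 = Z.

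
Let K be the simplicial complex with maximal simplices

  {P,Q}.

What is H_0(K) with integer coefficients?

We work with the vertex ordering P < Q. The simplices of K, each written with vertices in increasing order, are:

  0-simplices (2): P, Q
  1-simplices (1): PQ

so the chain groups are C_0 ≅ Z^2, C_1 ≅ Z^1.

∂_1: C_1 → C_0 maps an edge to its endpoints' difference, ∂[p,q] = q − p.
The resulting 2×1 matrix has rank 1, and its Smith normal form has invariant factors (1).

Now H_k = ker ∂_k / im ∂_{k+1}, so:

  H_0: rank C_0 − rank ∂_1 = 2 − 1 = 1, and the invariant factors of ∂_1 are all 1, so H_0 ≅ Z.

(K is a triangulation of the 1-simplex.)

H_0 ≅ Z.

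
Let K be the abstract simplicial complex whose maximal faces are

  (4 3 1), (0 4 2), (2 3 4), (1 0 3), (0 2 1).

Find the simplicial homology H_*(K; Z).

K has 5 vertices, 10 edges, 5 triangles.
rank ∂_0 = 0, rank ∂_1 = 4 ⇒ b_0 = 5 − 0 − 4 = 1; all invariant factors of ∂_1 are 1 so no torsion. So H_0 ≅ Z.
rank ∂_1 = 4, rank ∂_2 = 5 ⇒ b_1 = 10 − 4 − 5 = 1; all invariant factors of ∂_2 are 1 so no torsion. So H_1 ≅ Z.
rank ∂_2 = 5, rank ∂_3 = 0 ⇒ b_2 = 5 − 5 − 0 = 0. So H_2 ≅ 0.

H_0 = Z,  H_1 = Z,  H_2 = 0.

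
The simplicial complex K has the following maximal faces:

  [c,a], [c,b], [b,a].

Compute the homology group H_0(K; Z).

Order the vertices as a < b < c. Listing each simplex with vertices in this order, K has dimension 1 with simplices:

  0-simplices (3): a, b, c
  1-simplices (3): ab, ac, bc

Hence C_0 ≅ Z^3, C_1 ≅ Z^3.

Boundary ∂_1: C_1 → C_0 maps an edge to its endpoints' difference, ∂[p,q] = q − p. For instance
  ∂bc = c − b.
As a 3×3 matrix over Z this has rank 2, with invariant factors (1,1).

From H_k ≅ ker(∂_k) / im(∂_{k+1}) we obtain:

  H_0: rank C_0 − rank ∂_1 = 3 − 2 = 1, and the invariant factors of ∂_1 are all 1, so H_0 = Z.

(K is a triangulation of the circle S^1.)

H_0 ≅ Z.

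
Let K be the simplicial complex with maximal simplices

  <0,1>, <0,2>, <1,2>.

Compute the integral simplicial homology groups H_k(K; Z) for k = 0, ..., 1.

Take the total order 0 < 1 < 2 on the vertex set. Then K (dimension 1) consists of the simplices:

  0-simplices (3): [0], [1], [2]
  1-simplices (3): [0,1], [0,2], [1,2]

Hence C_0 ≅ Z^3, C_1 ≅ Z^3.

Boundary ∂_1: C_1 → C_0 maps an edge to its endpoints' difference, ∂[p,q] = q − p. For instance
  ∂[1,2] = [2] − [1].
As a 3×3 matrix over Z this has rank 2, with invariant factors (1,1).

Now H_k = ker ∂_k / im ∂_{k+1}, so:

  H_0: rank C_0 − rank ∂_1 = 3 − 2 = 1, and the invariant factors of ∂_1 are all 1, so H_0 = Z.
  H_1: rank ker ∂_1 − rank ∂_2 = (3 − 2) − 0 = 1, and there is no ∂_2, so H_1 = Z.

H_0 ≅ Z,  H_1 ≅ Z.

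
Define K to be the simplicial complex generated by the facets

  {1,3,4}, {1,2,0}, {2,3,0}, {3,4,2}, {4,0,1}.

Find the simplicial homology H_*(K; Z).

H_0 ≅ Z,  H_1 ≅ Z,  H_2 = 0.

Take the total order 0 < 1 < 2 < 3 < 4 on the vertex set. Then K (dimension 2) consists of the simplices:

  0-simplices (5): [0], [1], [2], [3], [4]
  1-simplices (10): [0,1], [0,2], [0,3], [0,4], [1,2], [1,3], [1,4], [2,3], [2,4], [3,4]
  2-simplices (5): [0,1,2], [0,1,4], [0,2,3], [1,3,4], [2,3,4]

so the chain groups are C_0 ≅ Z^5, C_1 ≅ Z^10, C_2 ≅ Z^5.

∂_1: C_1 → C_0 is given by ∂[p,q] = [q] − [p].
The 5×10 boundary matrix has rank 4 and Smith normal form diag(1,1,1,1).

The boundary map ∂_2: C_2 → C_1 maps a triangle to the signed sum of its edges. For instance
  ∂[0,1,4] = [1,4] − [0,4] + [0,1],
  ∂[1,3,4] = [3,4] − [1,4] + [1,3].
As a 10×5 matrix over Z this has rank 5, with invariant factors (1,1,1,1,1).

From H_k ≅ ker(∂_k) / im(∂_{k+1}) we obtain:

  H_0: rank C_0 − rank ∂_1 = 5 − 4 = 1, and the invariant factors of ∂_1 are all 1, so H_0 = Z.
  H_1: rank ker ∂_1 − rank ∂_2 = (10 − 4) − 5 = 1, and the invariant factors of ∂_2 are all 1, so H_1 = Z.
  H_2: rank ker ∂_2 − rank ∂_3 = (5 − 5) − 0 = 0, and there is no ∂_3, so H_2 = 0.

(K is a triangulation of the Möbius band.)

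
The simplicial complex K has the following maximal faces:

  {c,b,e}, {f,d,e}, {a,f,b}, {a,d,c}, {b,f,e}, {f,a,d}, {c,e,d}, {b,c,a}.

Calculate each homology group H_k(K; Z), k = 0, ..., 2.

H_0 = Z,  H_1 = 0,  H_2 = Z.

K has 6 vertices, 12 edges, 8 triangles.
rank ∂_0 = 0, rank ∂_1 = 5 ⇒ b_0 = 6 − 0 − 5 = 1; all invariant factors of ∂_1 are 1 so no torsion. So H_0 = Z.
rank ∂_1 = 5, rank ∂_2 = 7 ⇒ b_1 = 12 − 5 − 7 = 0; all invariant factors of ∂_2 are 1 so no torsion. So H_1 = 0.
rank ∂_2 = 7, rank ∂_3 = 0 ⇒ b_2 = 8 − 7 − 0 = 1. So H_2 = Z.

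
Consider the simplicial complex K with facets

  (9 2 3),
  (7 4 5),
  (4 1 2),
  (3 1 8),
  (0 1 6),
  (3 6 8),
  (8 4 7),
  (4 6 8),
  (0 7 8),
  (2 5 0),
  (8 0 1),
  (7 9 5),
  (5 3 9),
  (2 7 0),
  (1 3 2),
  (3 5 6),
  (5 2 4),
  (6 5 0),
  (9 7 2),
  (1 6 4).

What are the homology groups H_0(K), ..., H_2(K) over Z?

H_0 ≅ Z,  H_1 ≅ Z ⊕ Z/2,  H_2 = 0.

Fix the vertex order 0 < 1 < 2 < 3 < 4 < 5 < 6 < 7 < 8 < 9 and write every simplex with vertices in increasing order. Then dim K = 2 and the simplices of K are:

  0-simplices (10): [0], [1], [2], [3], [4], [5], [6], [7], [8], [9]
  1-simplices (30): (30 of them)
  2-simplices (20): (20 of them)

so the chain groups are C_0 ≅ Z^10, C_1 ≅ Z^30, C_2 ≅ Z^20.

Boundary ∂_1: C_1 → C_0 is given by ∂[p,q] = [q] − [p]. For instance
  ∂[0,1] = [1] − [0].
The 10×30 boundary matrix has rank 9 and Smith normal form diag(1,1,1,1,1,1,1,1,1).

Boundary ∂_2: C_2 → C_1 sends each 2-simplex [p,q,r] to [q,r] − [p,r] + [p,q]. For instance
  ∂[5,7,9] = [7,9] − [5,9] + [5,7],
  ∂[0,2,5] = [2,5] − [0,5] + [0,2].
The resulting 30×20 matrix has rank 20, and its Smith normal form has invariant factors (1,1,1,1,1,1,1,1,1,1,1,1,1,1,1,1,1,1,1,2).

Reading off H_k = ker ∂_k / im ∂_{k+1}:

  H_0: rank C_0 − rank ∂_1 = 10 − 9 = 1, and the invariant factors of ∂_1 are all 1, so H_0 = Z.
  H_1: rank ker ∂_1 − rank ∂_2 = (30 − 9) − 20 = 1, and ∂_2 has invariant factor 2 > 1, so H_1 = Z ⊕ Z/2.
  H_2: rank ker ∂_2 − rank ∂_3 = (20 − 20) − 0 = 0, and there is no ∂_3, so H_2 = 0.

(K is a triangulation of the Klein bottle.)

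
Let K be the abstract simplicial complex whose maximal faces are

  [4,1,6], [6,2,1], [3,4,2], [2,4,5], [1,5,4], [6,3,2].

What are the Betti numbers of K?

Order the vertices as 1 < 2 < 3 < 4 < 5 < 6. Listing each simplex with vertices in this order, K has dimension 2 with simplices:

  0-simplices (6): [1], [2], [3], [4], [5], [6]
  1-simplices (12): [1,2], [1,4], [1,5], [1,6], [2,3], [2,4], [2,5], [2,6], [3,4], [3,6], [4,5], [4,6]
  2-simplices (6): [1,2,6], [1,4,5], [1,4,6], [2,3,4], [2,3,6], [2,4,5]

giving chain groups C_0 ≅ Z^6, C_1 ≅ Z^12, C_2 ≅ Z^6.

Boundary ∂_1: C_1 → C_0 sends each edge [p,q] (with p < q) to q − p.
This gives a 6×12 integer matrix of rank 5; reducing to Smith normal form yields diagonal entries (1,1,1,1,1).

Boundary ∂_2: C_2 → C_1 maps a triangle to the signed sum of its edges. For instance
  ∂[2,3,4] = [3,4] − [2,4] + [2,3],
  ∂[1,4,5] = [4,5] − [1,5] + [1,4].
The 12×6 boundary matrix has rank 6 and Smith normal form diag(1,1,1,1,1,1).

Now H_k = ker ∂_k / im ∂_{k+1}, so:

  H_0: rank C_0 − rank ∂_1 = 6 − 5 = 1, and the invariant factors of ∂_1 are all 1, so H_0 ≅ Z.
  H_1: rank ker ∂_1 − rank ∂_2 = (12 − 5) − 6 = 1, and the invariant factors of ∂_2 are all 1, so H_1 ≅ Z.
  H_2: rank ker ∂_2 − rank ∂_3 = (6 − 6) − 0 = 0, and there is no ∂_3, so H_2 ≅ 0.

(K is a triangulation of the cylinder S^1 x I.)

Hence the Betti numbers are b_0 = 1, b_1 = 1, b_2 = 0.

b_0 = 1, b_1 = 1, b_2 = 0.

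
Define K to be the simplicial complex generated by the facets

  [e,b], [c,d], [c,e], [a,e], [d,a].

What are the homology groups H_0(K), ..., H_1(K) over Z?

Fix the vertex order a < b < c < d < e and write every simplex with vertices in increasing order. Then dim K = 1 and the simplices of K are:

  0-simplices (5): a, b, c, d, e
  1-simplices (5): ad, ae, be, cd, ce

Hence C_0 ≅ Z^5, C_1 ≅ Z^5.

The boundary map ∂_1: C_1 → C_0 is given by ∂[p,q] = [q] − [p].
The 5×5 boundary matrix has rank 4 and Smith normal form diag(1,1,1,1).

From H_k ≅ ker(∂_k) / im(∂_{k+1}) we obtain:

  H_0: rank C_0 − rank ∂_1 = 5 − 4 = 1, and the invariant factors of ∂_1 are all 1, so H_0 ≅ Z.
  H_1: rank ker ∂_1 − rank ∂_2 = (5 − 4) − 0 = 1, and there is no ∂_2, so H_1 ≅ Z.

As a check, the Euler characteristic is 5 − 5 = 0, which agrees with 1 − 1 = 0.

H_0 ≅ Z,  H_1 ≅ Z.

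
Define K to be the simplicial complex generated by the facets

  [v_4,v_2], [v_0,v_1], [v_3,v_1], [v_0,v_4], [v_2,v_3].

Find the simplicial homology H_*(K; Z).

H_0 ≅ Z,  H_1 ≅ Z.

We work with the vertex ordering v_0 < v_1 < v_2 < v_3 < v_4. The simplices of K, each written with vertices in increasing order, are:

  0-simplices (5): [v_0], [v_1], [v_2], [v_3], [v_4]
  1-simplices (5): [v_0,v_1], [v_0,v_4], [v_1,v_3], [v_2,v_3], [v_2,v_4]

giving chain groups C_0 ≅ Z^5, C_1 ≅ Z^5.

The boundary map ∂_1: C_1 → C_0 maps an edge to its endpoints' difference, ∂[p,q] = q − p.
As a 5×5 matrix over Z this has rank 4, with invariant factors (1,1,1,1).

Reading off H_k = ker ∂_k / im ∂_{k+1}:

  H_0: rank C_0 − rank ∂_1 = 5 − 4 = 1, and the invariant factors of ∂_1 are all 1, so H_0 ≅ Z.
  H_1: rank ker ∂_1 − rank ∂_2 = (5 − 4) − 0 = 1, and there is no ∂_2, so H_1 ≅ Z.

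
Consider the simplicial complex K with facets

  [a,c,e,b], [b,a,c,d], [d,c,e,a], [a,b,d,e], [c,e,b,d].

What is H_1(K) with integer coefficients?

K has 5 vertices, 10 edges, 10 triangles, 5 3-simplices.
rank ∂_1 = 4, rank ∂_2 = 6 ⇒ b_1 = 10 − 4 − 6 = 0; all invariant factors of ∂_2 are 1 so no torsion. So H_1 = 0.

H_1 = 0.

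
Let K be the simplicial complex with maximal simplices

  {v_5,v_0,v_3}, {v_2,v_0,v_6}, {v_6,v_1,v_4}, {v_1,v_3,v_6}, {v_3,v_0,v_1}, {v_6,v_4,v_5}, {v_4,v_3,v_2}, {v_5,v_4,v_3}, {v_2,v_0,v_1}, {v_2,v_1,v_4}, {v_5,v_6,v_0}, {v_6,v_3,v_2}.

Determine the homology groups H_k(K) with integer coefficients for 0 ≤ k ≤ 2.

K has 7 vertices, 18 edges, 12 triangles.
rank ∂_0 = 0, rank ∂_1 = 6 ⇒ b_0 = 7 − 0 − 6 = 1; all invariant factors of ∂_1 are 1 so no torsion. So H_0 = Z.
rank ∂_1 = 6, rank ∂_2 = 12 ⇒ b_1 = 18 − 6 − 12 = 0; ∂_2 has invariant factor(s) [2] giving torsion. So H_1 = Z/2.
rank ∂_2 = 12, rank ∂_3 = 0 ⇒ b_2 = 12 − 12 − 0 = 0. So H_2 = 0.

H_0 = Z,  H_1 = Z/2,  H_2 = 0.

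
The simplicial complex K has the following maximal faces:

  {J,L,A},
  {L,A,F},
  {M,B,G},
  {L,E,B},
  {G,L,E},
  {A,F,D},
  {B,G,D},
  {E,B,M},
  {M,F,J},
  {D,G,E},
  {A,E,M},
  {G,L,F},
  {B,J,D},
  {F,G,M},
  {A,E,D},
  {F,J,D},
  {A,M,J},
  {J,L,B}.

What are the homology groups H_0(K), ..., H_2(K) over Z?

H_0 ≅ Z,  H_1 ≅ Z × Z/2,  H_2 = 0.

We work with the vertex ordering A < B < D < E < F < G < J < L < M. The simplices of K, each written with vertices in increasing order, are:

  0-simplices (9): A, B, D, E, F, G, J, L, M
  1-simplices (27): AD, AE, AF, AJ, AL, AM, BD, BE, BG, BJ, BL, BM, DE, DF, DG, DJ, EG, EL, EM, FG, FJ, FL, FM, GL, GM, JL, JM
  2-simplices (18): ADE, ADF, AEM, AFL, AJL, AJM, BDG, BDJ, BEL, BEM, BGM, BJL, DEG, DFJ, EGL, FGL, FGM, FJM

so the chain groups are C_0 ≅ Z^9, C_1 ≅ Z^27, C_2 ≅ Z^18.

∂_1: C_1 → C_0 is given by ∂[p,q] = [q] − [p].
This gives a 9×27 integer matrix of rank 8; reducing to Smith normal form yields diagonal entries (1,1,1,1,1,1,1,1).

Boundary ∂_2: C_2 → C_1 sends each 2-simplex [p,q,r] to [q,r] − [p,r] + [p,q]. For instance
  ∂BDG = DG − BG + BD,
  ∂BEL = EL − BL + BE.
The 27×18 boundary matrix has rank 18 and Smith normal form diag(1,1,1,1,1,1,1,1,1,1,1,1,1,1,1,1,1,2).

Reading off H_k = ker ∂_k / im ∂_{k+1}:

  H_0: rank C_0 − rank ∂_1 = 9 − 8 = 1, and the invariant factors of ∂_1 are all 1, so H_0 = Z.
  H_1: rank ker ∂_1 − rank ∂_2 = (27 − 8) − 18 = 1, and ∂_2 has invariant factor 2 > 1, so H_1 = Z × Z/2.
  H_2: rank ker ∂_2 − rank ∂_3 = (18 − 18) − 0 = 0, and there is no ∂_3, so H_2 = 0.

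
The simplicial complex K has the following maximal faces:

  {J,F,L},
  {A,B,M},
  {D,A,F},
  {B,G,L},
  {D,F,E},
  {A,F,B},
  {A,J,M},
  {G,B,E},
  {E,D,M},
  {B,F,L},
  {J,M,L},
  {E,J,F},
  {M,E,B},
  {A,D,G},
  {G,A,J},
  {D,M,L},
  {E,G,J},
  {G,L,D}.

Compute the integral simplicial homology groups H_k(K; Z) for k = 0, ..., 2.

H_0 = Z,  H_1 = Z^2,  H_2 = Z.

Take the total order A < B < D < E < F < G < J < L < M on the vertex set. Then K (dimension 2) consists of the simplices:

  0-simplices (9): A, B, D, E, F, G, J, L, M
  1-simplices (27): AB, AD, AF, AG, AJ, AM, BE, BF, BG, BL, BM, DE, DF, DG, DL, DM, EF, EG, EJ, EM, FJ, FL, GJ, GL, JL, JM, LM
  2-simplices (18): ABF, ABM, ADF, ADG, AGJ, AJM, BEG, BEM, BFL, BGL, DEF, DEM, DGL, DLM, EFJ, EGJ, FJL, JLM

Hence C_0 ≅ Z^9, C_1 ≅ Z^27, C_2 ≅ Z^18.

Boundary ∂_1: C_1 → C_0 sends each edge [p,q] (with p < q) to q − p. For instance
  ∂LM = M − L.
This gives a 9×27 integer matrix of rank 8; reducing to Smith normal form yields diagonal entries (1,1,1,1,1,1,1,1).

∂_2: C_2 → C_1 sends each 2-simplex [p,q,r] to [q,r] − [p,r] + [p,q]. For instance
  ∂FJL = JL − FL + FJ,
  ∂BEM = EM − BM + BE.
As a 27×18 matrix over Z this has rank 17, with invariant factors (1,1,1,1,1,1,1,1,1,1,1,1,1,1,1,1,1).

Now H_k = ker ∂_k / im ∂_{k+1}, so:

  H_0: rank C_0 − rank ∂_1 = 9 − 8 = 1, and the invariant factors of ∂_1 are all 1, so H_0 = Z.
  H_1: rank ker ∂_1 − rank ∂_2 = (27 − 8) − 17 = 2, and the invariant factors of ∂_2 are all 1, so H_1 = Z^2.
  H_2: rank ker ∂_2 − rank ∂_3 = (18 − 17) − 0 = 1, and there is no ∂_3, so H_2 = Z.

(K is a triangulation of the torus T^2.)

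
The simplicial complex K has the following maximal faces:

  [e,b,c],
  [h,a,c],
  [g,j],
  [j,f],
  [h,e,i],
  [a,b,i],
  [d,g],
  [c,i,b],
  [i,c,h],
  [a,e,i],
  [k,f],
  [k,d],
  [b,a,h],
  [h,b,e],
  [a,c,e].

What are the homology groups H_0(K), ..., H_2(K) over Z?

H_0 ≅ Z^2,  H_1 ≅ Z ⊕ Z/2,  H_2 = 0.

Fix the vertex order a < b < c < d < e < f < g < h < i < j < k and write every simplex with vertices in increasing order. Then dim K = 2 and the simplices of K are:

  0-simplices (11): a, b, c, d, e, f, g, h, i, j, k
  1-simplices (20): ab, ac, ae, ah, ai, bc, be, bh, bi, ce, ch, ci, dg, dk, eh, ei, fj, fk, gj, hi
  2-simplices (10): abh, abi, ace, ach, aei, bce, bci, beh, chi, ehi

giving chain groups C_0 ≅ Z^11, C_1 ≅ Z^20, C_2 ≅ Z^10.

Boundary ∂_1: C_1 → C_0 is given by ∂[p,q] = [q] − [p]. For instance
  ∂eh = h − e.
This gives a 11×20 integer matrix of rank 9; reducing to Smith normal form yields diagonal entries (1,1,1,1,1,1,1,1,1).

Boundary ∂_2: C_2 → C_1 maps a triangle to the signed sum of its edges. For instance
  ∂ach = ch − ah + ac,
  ∂bce = ce − be + bc.
As a 20×10 matrix over Z this has rank 10, with invariant factors (1,1,1,1,1,1,1,1,1,2).

Computing H_k = (kernel of ∂_k) / (image of ∂_{k+1}):

  H_0: rank C_0 − rank ∂_1 = 11 − 9 = 2, and the invariant factors of ∂_1 are all 1, so H_0 ≅ Z^2.
  H_1: rank ker ∂_1 − rank ∂_2 = (20 − 9) − 10 = 1, and ∂_2 has invariant factor 2 > 1, so H_1 ≅ Z ⊕ Z/2.
  H_2: rank ker ∂_2 − rank ∂_3 = (10 − 10) − 0 = 0, and there is no ∂_3, so H_2 ≅ 0.

As a check, the Euler characteristic is 11 − 20 + 10 = 1, which agrees with 2 − 1 + 0 = 1.
(K is a triangulation of the disjoint union of the real projective plane RP^2 and the circle S^1.)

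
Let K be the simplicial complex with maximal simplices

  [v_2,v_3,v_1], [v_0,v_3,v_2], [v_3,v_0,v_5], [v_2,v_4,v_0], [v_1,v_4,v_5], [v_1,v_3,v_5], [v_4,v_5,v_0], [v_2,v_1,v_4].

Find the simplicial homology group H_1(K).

H_1 = 0.

K has 6 vertices, 12 edges, 8 triangles.
rank ∂_1 = 5, rank ∂_2 = 7 ⇒ b_1 = 12 − 5 − 7 = 0; all invariant factors of ∂_2 are 1 so no torsion. So H_1 ≅ 0.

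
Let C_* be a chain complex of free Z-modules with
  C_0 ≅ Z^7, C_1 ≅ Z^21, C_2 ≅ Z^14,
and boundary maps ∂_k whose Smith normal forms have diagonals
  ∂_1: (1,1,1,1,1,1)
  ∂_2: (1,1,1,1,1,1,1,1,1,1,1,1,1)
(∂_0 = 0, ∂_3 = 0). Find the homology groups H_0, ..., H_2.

H_0 ≅ Z,  H_1 ≅ Z^2,  H_2 ≅ Z.

H_0: b_0 = 7 − 0 − 6 = 1; torsion from ∂_1 factors > 1: none. So H_0 ≅ Z.
H_1: b_1 = 21 − 6 − 13 = 2; torsion from ∂_2 factors > 1: none. So H_1 ≅ Z^2.
H_2: b_2 = 14 − 13 − 0 = 1; torsion from ∂_3 factors > 1: none. So H_2 ≅ Z.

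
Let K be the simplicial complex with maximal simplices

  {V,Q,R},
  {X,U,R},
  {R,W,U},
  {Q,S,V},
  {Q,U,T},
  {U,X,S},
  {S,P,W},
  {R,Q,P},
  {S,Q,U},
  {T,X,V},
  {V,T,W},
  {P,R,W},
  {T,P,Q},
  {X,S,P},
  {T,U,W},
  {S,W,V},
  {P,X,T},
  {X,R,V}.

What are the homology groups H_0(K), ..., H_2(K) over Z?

We work with the vertex ordering P < Q < R < S < T < U < V < W < X. The simplices of K, each written with vertices in increasing order, are:

  0-simplices (9): P, Q, R, S, T, U, V, W, X
  1-simplices (27): PQ, PR, PS, PT, PW, PX, QR, QS, QT, QU, QV, RU, RV, RW, RX, SU, SV, SW, SX, TU, TV, TW, TX, UW, UX, VW, VX
  2-simplices (18): PQR, PQT, PRW, PSW, PSX, PTX, QRV, QSU, QSV, QTU, RUW, RUX, RVX, SUX, SVW, TUW, TVW, TVX

giving chain groups C_0 ≅ Z^9, C_1 ≅ Z^27, C_2 ≅ Z^18.

The boundary map ∂_1: C_1 → C_0 sends each edge [p,q] (with p < q) to q − p.
As a 9×27 matrix over Z this has rank 8, with invariant factors (1,1,1,1,1,1,1,1).

∂_2: C_2 → C_1 acts by ∂[p,q,r] = [q,r] − [p,r] + [p,q]. For instance
  ∂RVX = VX − RX + RV,
  ∂TVX = VX − TX + TV.
The 27×18 boundary matrix has rank 17 and Smith normal form diag(1,1,1,1,1,1,1,1,1,1,1,1,1,1,1,1,1).

Now H_k = ker ∂_k / im ∂_{k+1}, so:

  H_0: rank C_0 − rank ∂_1 = 9 − 8 = 1, and the invariant factors of ∂_1 are all 1, so H_0 ≅ Z.
  H_1: rank ker ∂_1 − rank ∂_2 = (27 − 8) − 17 = 2, and the invariant factors of ∂_2 are all 1, so H_1 ≅ Z^2.
  H_2: rank ker ∂_2 − rank ∂_3 = (18 − 17) − 0 = 1, and there is no ∂_3, so H_2 ≅ Z.

As a check, the Euler characteristic is 9 − 27 + 18 = 0, which agrees with 1 − 2 + 1 = 0.

H_0 = Z,  H_1 = Z^2,  H_2 = Z.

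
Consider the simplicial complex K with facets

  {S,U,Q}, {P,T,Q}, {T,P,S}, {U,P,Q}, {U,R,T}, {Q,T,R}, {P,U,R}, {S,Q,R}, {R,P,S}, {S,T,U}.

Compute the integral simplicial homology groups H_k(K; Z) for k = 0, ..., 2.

Fix the vertex order P < Q < R < S < T < U and write every simplex with vertices in increasing order. Then dim K = 2 and the simplices of K are:

  0-simplices (6): P, Q, R, S, T, U
  1-simplices (15): PQ, PR, PS, PT, PU, QR, QS, QT, QU, RS, RT, RU, ST, SU, TU
  2-simplices (10): PQT, PQU, PRS, PRU, PST, QRS, QRT, QSU, RTU, STU

so the chain groups are C_0 ≅ Z^6, C_1 ≅ Z^15, C_2 ≅ Z^10.

∂_1: C_1 → C_0 maps an edge to its endpoints' difference, ∂[p,q] = q − p. For instance
  ∂RS = S − R.
This gives a 6×15 integer matrix of rank 5; reducing to Smith normal form yields diagonal entries (1,1,1,1,1).

Boundary ∂_2: C_2 → C_1 sends each 2-simplex [p,q,r] to [q,r] − [p,r] + [p,q]. For instance
  ∂PST = ST − PT + PS,
  ∂RTU = TU − RU + RT.
The 15×10 boundary matrix has rank 10 and Smith normal form diag(1,1,1,1,1,1,1,1,1,2).

Now H_k = ker ∂_k / im ∂_{k+1}, so:

  H_0: rank C_0 − rank ∂_1 = 6 − 5 = 1, and the invariant factors of ∂_1 are all 1, so H_0 ≅ Z.
  H_1: rank ker ∂_1 − rank ∂_2 = (15 − 5) − 10 = 0, and ∂_2 has invariant factor 2 > 1, so H_1 ≅ Z/2.
  H_2: rank ker ∂_2 − rank ∂_3 = (10 − 10) − 0 = 0, and there is no ∂_3, so H_2 ≅ 0.

(K is a triangulation of the real projective plane RP^2.)

H_0 = Z,  H_1 = Z/2,  H_2 = 0.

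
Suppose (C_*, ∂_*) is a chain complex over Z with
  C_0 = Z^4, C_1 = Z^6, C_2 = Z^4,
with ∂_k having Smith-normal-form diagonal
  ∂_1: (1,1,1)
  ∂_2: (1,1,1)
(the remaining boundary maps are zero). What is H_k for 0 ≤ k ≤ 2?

H_0: b_0 = 4 − 0 − 3 = 1; torsion from ∂_1 factors > 1: none. So H_0 ≅ Z.
H_1: b_1 = 6 − 3 − 3 = 0; torsion from ∂_2 factors > 1: none. So H_1 ≅ 0.
H_2: b_2 = 4 − 3 − 0 = 1; torsion from ∂_3 factors > 1: none. So H_2 ≅ Z.

H_0 ≅ Z,  H_1 = 0,  H_2 ≅ Z.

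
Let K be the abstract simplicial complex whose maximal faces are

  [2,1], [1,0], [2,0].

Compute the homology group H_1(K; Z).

H_1 ≅ Z.

We work with the vertex ordering 0 < 1 < 2. The simplices of K, each written with vertices in increasing order, are:

  0-simplices (3): [0], [1], [2]
  1-simplices (3): [0,1], [0,2], [1,2]

so the chain groups are C_0 ≅ Z^3, C_1 ≅ Z^3.

Boundary ∂_1: C_1 → C_0 sends each edge [p,q] (with p < q) to q − p.
The resulting 3×3 matrix has rank 2, and its Smith normal form has invariant factors (1,1).

Reading off H_k = ker ∂_k / im ∂_{k+1}:

  H_1: rank ker ∂_1 − rank ∂_2 = (3 − 2) − 0 = 1, and there is no ∂_2, so H_1 ≅ Z.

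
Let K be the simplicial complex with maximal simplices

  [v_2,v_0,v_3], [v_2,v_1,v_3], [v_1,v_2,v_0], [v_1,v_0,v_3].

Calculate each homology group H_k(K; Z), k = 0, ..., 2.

H_0 ≅ Z,  H_1 = 0,  H_2 ≅ Z.

We work with the vertex ordering v_0 < v_1 < v_2 < v_3. The simplices of K, each written with vertices in increasing order, are:

  0-simplices (4): [v_0], [v_1], [v_2], [v_3]
  1-simplices (6): [v_0,v_1], [v_0,v_2], [v_0,v_3], [v_1,v_2], [v_1,v_3], [v_2,v_3]
  2-simplices (4): [v_0,v_1,v_2], [v_0,v_1,v_3], [v_0,v_2,v_3], [v_1,v_2,v_3]

Hence C_0 ≅ Z^4, C_1 ≅ Z^6, C_2 ≅ Z^4.

The boundary map ∂_1: C_1 → C_0 maps an edge to its endpoints' difference, ∂[p,q] = q − p.
As a 4×6 matrix over Z this has rank 3, with invariant factors (1,1,1).

Boundary ∂_2: C_2 → C_1 sends each 2-simplex [p,q,r] to [q,r] − [p,r] + [p,q]. For instance
  ∂[v_1,v_2,v_3] = [v_2,v_3] − [v_1,v_3] + [v_1,v_2],
  ∂[v_0,v_2,v_3] = [v_2,v_3] − [v_0,v_3] + [v_0,v_2].
The resulting 6×4 matrix has rank 3, and its Smith normal form has invariant factors (1,1,1).

Computing H_k = (kernel of ∂_k) / (image of ∂_{k+1}):

  H_0: rank C_0 − rank ∂_1 = 4 − 3 = 1, and the invariant factors of ∂_1 are all 1, so H_0 = Z.
  H_1: rank ker ∂_1 − rank ∂_2 = (6 − 3) − 3 = 0, and the invariant factors of ∂_2 are all 1, so H_1 = 0.
  H_2: rank ker ∂_2 − rank ∂_3 = (4 − 3) − 0 = 1, and there is no ∂_3, so H_2 = Z.

(K is a triangulation of the 2-sphere S^2.)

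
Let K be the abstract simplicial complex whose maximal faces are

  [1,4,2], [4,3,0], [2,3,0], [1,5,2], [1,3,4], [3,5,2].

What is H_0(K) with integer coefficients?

Order the vertices as 0 < 1 < 2 < 3 < 4 < 5. Listing each simplex with vertices in this order, K has dimension 2 with simplices:

  0-simplices (6): [0], [1], [2], [3], [4], [5]
  1-simplices (12): [0,2], [0,3], [0,4], [1,2], [1,3], [1,4], [1,5], [2,3], [2,4], [2,5], [3,4], [3,5]
  2-simplices (6): [0,2,3], [0,3,4], [1,2,4], [1,2,5], [1,3,4], [2,3,5]

Hence C_0 ≅ Z^6, C_1 ≅ Z^12, C_2 ≅ Z^6.

Boundary ∂_1: C_1 → C_0 is given by ∂[p,q] = [q] − [p]. For instance
  ∂[1,5] = [5] − [1].
The resulting 6×12 matrix has rank 5, and its Smith normal form has invariant factors (1,1,1,1,1).

∂_2: C_2 → C_1 maps a triangle to the signed sum of its edges. For instance
  ∂[0,2,3] = [2,3] − [0,3] + [0,2],
  ∂[1,2,5] = [2,5] − [1,5] + [1,2].
As a 12×6 matrix over Z this has rank 6, with invariant factors (1,1,1,1,1,1).

From H_k ≅ ker(∂_k) / im(∂_{k+1}) we obtain:

  H_0: rank C_0 − rank ∂_1 = 6 − 5 = 1, and the invariant factors of ∂_1 are all 1, so H_0 = Z.

H_0 = Z.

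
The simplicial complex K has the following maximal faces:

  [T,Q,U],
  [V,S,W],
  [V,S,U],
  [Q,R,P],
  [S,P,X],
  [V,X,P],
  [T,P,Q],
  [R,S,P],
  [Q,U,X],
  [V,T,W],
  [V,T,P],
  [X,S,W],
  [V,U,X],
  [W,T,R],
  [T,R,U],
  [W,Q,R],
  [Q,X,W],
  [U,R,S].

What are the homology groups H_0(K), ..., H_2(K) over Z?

H_0 = Z,  H_1 = Z ⊕ Z/2,  H_2 = 0.

Order the vertices as P < Q < R < S < T < U < V < W < X. Listing each simplex with vertices in this order, K has dimension 2 with simplices:

  0-simplices (9): P, Q, R, S, T, U, V, W, X
  1-simplices (27): PQ, PR, PS, PT, PV, PX, QR, QT, QU, QW, QX, RS, RT, RU, RW, SU, SV, SW, SX, TU, TV, TW, UV, UX, VW, VX, WX
  2-simplices (18): PQR, PQT, PRS, PSX, PTV, PVX, QRW, QTU, QUX, QWX, RSU, RTU, RTW, SUV, SVW, SWX, TVW, UVX

so the chain groups are C_0 ≅ Z^9, C_1 ≅ Z^27, C_2 ≅ Z^18.

The boundary map ∂_1: C_1 → C_0 is given by ∂[p,q] = [q] − [p]. For instance
  ∂QW = W − Q.
The resulting 9×27 matrix has rank 8, and its Smith normal form has invariant factors (1,1,1,1,1,1,1,1).

∂_2: C_2 → C_1 acts by ∂[p,q,r] = [q,r] − [p,r] + [p,q]. For instance
  ∂PQR = QR − PR + PQ,
  ∂SUV = UV − SV + SU.
As a 27×18 matrix over Z this has rank 18, with invariant factors (1,1,1,1,1,1,1,1,1,1,1,1,1,1,1,1,1,2).

Reading off H_k = ker ∂_k / im ∂_{k+1}:

  H_0: rank C_0 − rank ∂_1 = 9 − 8 = 1, and the invariant factors of ∂_1 are all 1, so H_0 = Z.
  H_1: rank ker ∂_1 − rank ∂_2 = (27 − 8) − 18 = 1, and ∂_2 has invariant factor 2 > 1, so H_1 = Z ⊕ Z/2.
  H_2: rank ker ∂_2 − rank ∂_3 = (18 − 18) − 0 = 0, and there is no ∂_3, so H_2 = 0.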